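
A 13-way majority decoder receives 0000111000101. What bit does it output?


Ones: 5 out of 13
Threshold: 7

0 (5/13 voted 1)


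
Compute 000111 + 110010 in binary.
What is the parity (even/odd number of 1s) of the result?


000111 = 7
110010 = 50
Sum = 57 = 111001
1s count = 4

even parity (4 ones in 111001)


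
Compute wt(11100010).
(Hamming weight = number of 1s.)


Counting 1s in 11100010

4


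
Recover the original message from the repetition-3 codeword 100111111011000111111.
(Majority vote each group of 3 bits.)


Groups: 100, 111, 111, 011, 000, 111, 111
Majority votes: 0111011

0111011


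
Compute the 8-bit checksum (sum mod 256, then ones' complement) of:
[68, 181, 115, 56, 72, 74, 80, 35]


Sum = 681 mod 256 = 169
Complement = 86

86


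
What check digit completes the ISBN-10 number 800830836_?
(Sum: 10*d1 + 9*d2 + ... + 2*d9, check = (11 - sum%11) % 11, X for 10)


Weighted sum: 207
207 mod 11 = 9

Check digit: 2


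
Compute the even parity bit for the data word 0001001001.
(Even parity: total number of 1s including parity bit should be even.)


Number of 1s in data: 3
Parity bit: 1

1


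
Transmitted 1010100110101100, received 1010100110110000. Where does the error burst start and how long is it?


XOR: 0000000000011100

Burst at position 11, length 3


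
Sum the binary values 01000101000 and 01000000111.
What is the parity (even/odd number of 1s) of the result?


01000101000 = 552
01000000111 = 519
Sum = 1071 = 10000101111
1s count = 6

even parity (6 ones in 10000101111)


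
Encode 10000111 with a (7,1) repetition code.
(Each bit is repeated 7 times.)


Each bit -> 7 copies

11111110000000000000000000000000000111111111111111111111


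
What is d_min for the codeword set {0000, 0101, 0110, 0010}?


Comparing all pairs, minimum distance: 1
Can detect 0 errors, correct 0 errors

1


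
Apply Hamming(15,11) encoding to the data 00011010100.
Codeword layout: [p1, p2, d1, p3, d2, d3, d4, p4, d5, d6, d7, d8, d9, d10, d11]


Parity bits: p1=0, p2=0, p3=0, p4=1

000000111010100


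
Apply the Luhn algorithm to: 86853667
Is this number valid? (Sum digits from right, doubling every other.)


Luhn sum = 47
47 mod 10 = 7

Invalid (Luhn sum mod 10 = 7)


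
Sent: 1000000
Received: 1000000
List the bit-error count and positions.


XOR: 0000000

0 errors (received matches sent)


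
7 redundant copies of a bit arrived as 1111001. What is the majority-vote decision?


Ones: 5 out of 7
Threshold: 4

1 (5/7 voted 1)


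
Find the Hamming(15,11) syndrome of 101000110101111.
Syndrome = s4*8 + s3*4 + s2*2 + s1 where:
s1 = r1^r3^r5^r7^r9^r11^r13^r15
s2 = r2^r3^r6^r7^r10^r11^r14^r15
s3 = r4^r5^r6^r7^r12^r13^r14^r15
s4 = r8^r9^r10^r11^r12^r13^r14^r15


s1=1, s2=1, s3=1, s4=0

Syndrome = 7 (error at position 7)


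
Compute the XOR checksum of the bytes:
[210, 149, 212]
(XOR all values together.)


XOR chain: 210 ^ 149 ^ 212 = 147

147


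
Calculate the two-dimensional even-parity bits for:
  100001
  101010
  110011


Row parities: 010
Column parities: 111000

Row P: 010, Col P: 111000, Corner: 1


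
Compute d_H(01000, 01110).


XOR: 00110
Count of 1s: 2

2


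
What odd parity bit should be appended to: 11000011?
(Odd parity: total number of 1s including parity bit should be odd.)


Number of 1s in data: 4
Parity bit: 1

1


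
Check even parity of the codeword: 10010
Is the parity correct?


Number of 1s: 2

Yes, parity is correct (2 ones)


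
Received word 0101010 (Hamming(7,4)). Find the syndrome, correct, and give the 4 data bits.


Syndrome = 0: no error detected

Data: 0010 (no errors)


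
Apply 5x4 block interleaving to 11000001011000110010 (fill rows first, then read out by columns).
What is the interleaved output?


Matrix:
  1100
  0001
  0110
  0011
  0010
Read columns: 10000101000011101010

10000101000011101010


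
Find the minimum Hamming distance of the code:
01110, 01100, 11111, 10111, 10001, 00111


Comparing all pairs, minimum distance: 1
Can detect 0 errors, correct 0 errors

1


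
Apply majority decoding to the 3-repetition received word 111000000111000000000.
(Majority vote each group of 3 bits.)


Groups: 111, 000, 000, 111, 000, 000, 000
Majority votes: 1001000

1001000


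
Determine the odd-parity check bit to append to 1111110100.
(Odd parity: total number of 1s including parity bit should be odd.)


Number of 1s in data: 7
Parity bit: 0

0


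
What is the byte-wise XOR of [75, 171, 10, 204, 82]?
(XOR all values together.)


XOR chain: 75 ^ 171 ^ 10 ^ 204 ^ 82 = 116

116


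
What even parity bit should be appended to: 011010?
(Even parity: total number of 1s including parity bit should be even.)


Number of 1s in data: 3
Parity bit: 1

1


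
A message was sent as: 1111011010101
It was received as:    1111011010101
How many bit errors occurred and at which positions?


XOR: 0000000000000

0 errors (received matches sent)


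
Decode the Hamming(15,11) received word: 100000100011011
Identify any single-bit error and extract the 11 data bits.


Syndrome = 0: no error detected

Data: 00010011011 (no errors)


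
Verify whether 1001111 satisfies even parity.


Number of 1s: 5

No, parity error (5 ones)


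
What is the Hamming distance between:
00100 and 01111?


XOR: 01011
Count of 1s: 3

3


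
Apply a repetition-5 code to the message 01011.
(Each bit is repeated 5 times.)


Each bit -> 5 copies

0000011111000001111111111


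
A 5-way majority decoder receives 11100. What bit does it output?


Ones: 3 out of 5
Threshold: 3

1 (3/5 voted 1)


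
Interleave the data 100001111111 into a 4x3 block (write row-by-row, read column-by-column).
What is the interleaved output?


Matrix:
  100
  001
  111
  111
Read columns: 101100110111

101100110111


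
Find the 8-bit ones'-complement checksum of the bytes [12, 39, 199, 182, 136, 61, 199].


Sum = 828 mod 256 = 60
Complement = 195

195


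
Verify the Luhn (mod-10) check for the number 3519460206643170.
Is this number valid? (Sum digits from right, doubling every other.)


Luhn sum = 63
63 mod 10 = 3

Invalid (Luhn sum mod 10 = 3)


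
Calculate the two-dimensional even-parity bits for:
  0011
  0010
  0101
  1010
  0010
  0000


Row parities: 010010
Column parities: 1100

Row P: 010010, Col P: 1100, Corner: 0


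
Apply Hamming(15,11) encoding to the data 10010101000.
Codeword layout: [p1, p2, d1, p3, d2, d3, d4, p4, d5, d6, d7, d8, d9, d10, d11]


Parity bits: p1=0, p2=1, p3=0, p4=0

011000100101000


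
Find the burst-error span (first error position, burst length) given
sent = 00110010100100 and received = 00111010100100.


XOR: 00001000000000

Burst at position 4, length 1


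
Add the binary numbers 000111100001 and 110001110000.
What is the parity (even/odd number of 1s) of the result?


000111100001 = 481
110001110000 = 3184
Sum = 3665 = 111001010001
1s count = 6

even parity (6 ones in 111001010001)


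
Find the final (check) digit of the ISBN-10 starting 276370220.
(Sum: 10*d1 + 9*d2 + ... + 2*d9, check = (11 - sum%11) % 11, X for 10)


Weighted sum: 208
208 mod 11 = 10

Check digit: 1


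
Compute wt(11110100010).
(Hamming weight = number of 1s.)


Counting 1s in 11110100010

6


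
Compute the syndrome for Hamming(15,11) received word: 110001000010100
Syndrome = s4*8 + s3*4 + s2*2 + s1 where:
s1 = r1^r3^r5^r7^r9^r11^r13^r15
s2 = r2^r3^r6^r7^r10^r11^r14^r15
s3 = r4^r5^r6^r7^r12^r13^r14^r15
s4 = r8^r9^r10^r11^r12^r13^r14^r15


s1=1, s2=1, s3=0, s4=0

Syndrome = 3 (error at position 3)


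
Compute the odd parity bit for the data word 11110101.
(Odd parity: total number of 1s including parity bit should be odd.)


Number of 1s in data: 6
Parity bit: 1

1


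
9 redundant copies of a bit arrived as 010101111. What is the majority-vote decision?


Ones: 6 out of 9
Threshold: 5

1 (6/9 voted 1)


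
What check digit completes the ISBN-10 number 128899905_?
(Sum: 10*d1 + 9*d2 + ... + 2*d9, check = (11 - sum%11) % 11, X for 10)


Weighted sum: 293
293 mod 11 = 7

Check digit: 4


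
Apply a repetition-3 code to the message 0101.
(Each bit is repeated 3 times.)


Each bit -> 3 copies

000111000111


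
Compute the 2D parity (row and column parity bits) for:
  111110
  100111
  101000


Row parities: 100
Column parities: 110001

Row P: 100, Col P: 110001, Corner: 1


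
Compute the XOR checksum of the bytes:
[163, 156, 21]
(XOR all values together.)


XOR chain: 163 ^ 156 ^ 21 = 42

42


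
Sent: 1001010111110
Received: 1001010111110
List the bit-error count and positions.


XOR: 0000000000000

0 errors (received matches sent)


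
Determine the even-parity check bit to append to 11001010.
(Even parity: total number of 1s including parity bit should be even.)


Number of 1s in data: 4
Parity bit: 0

0


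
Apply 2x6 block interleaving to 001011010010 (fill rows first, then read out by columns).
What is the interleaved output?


Matrix:
  001011
  010010
Read columns: 000110001110

000110001110


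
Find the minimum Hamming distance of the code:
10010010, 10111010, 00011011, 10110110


Comparing all pairs, minimum distance: 2
Can detect 1 errors, correct 0 errors

2


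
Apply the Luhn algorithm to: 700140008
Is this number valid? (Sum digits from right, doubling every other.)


Luhn sum = 21
21 mod 10 = 1

Invalid (Luhn sum mod 10 = 1)


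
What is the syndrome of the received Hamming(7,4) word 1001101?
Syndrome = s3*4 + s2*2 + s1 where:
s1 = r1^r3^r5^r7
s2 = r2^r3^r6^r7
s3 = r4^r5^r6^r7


s1=1, s2=1, s3=1

Syndrome = 7 (error at position 7)


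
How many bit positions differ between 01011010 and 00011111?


XOR: 01000101
Count of 1s: 3

3


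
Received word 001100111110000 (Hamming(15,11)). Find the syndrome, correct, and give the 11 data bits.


Syndrome = 0: no error detected

Data: 10011110000 (no errors)


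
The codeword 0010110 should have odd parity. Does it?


Number of 1s: 3

Yes, parity is correct (3 ones)


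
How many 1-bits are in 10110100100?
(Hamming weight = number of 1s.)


Counting 1s in 10110100100

5


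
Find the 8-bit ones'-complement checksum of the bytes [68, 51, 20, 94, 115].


Sum = 348 mod 256 = 92
Complement = 163

163


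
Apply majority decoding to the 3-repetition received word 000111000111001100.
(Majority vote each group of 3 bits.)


Groups: 000, 111, 000, 111, 001, 100
Majority votes: 010100

010100


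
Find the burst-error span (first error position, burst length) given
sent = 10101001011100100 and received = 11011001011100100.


XOR: 01110000000000000

Burst at position 1, length 3


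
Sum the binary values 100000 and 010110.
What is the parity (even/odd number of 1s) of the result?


100000 = 32
010110 = 22
Sum = 54 = 110110
1s count = 4

even parity (4 ones in 110110)


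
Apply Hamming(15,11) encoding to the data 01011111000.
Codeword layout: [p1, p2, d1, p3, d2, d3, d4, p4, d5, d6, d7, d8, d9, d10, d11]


Parity bits: p1=0, p2=1, p3=1, p4=0

010110101111000


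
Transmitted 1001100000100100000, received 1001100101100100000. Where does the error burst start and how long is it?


XOR: 0000000101000000000

Burst at position 7, length 3


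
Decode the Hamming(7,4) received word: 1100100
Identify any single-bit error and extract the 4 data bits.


Syndrome = 6: error at position 6

Data: 0110 (corrected bit 6)


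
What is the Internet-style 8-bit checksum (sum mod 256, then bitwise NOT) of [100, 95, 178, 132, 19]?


Sum = 524 mod 256 = 12
Complement = 243

243


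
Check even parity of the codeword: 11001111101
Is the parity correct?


Number of 1s: 8

Yes, parity is correct (8 ones)


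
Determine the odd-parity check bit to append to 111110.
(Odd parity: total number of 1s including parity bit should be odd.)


Number of 1s in data: 5
Parity bit: 0

0


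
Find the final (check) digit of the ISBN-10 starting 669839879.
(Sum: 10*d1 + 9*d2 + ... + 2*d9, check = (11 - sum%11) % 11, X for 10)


Weighted sum: 376
376 mod 11 = 2

Check digit: 9


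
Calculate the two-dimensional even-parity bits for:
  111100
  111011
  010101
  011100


Row parities: 0111
Column parities: 001110

Row P: 0111, Col P: 001110, Corner: 1


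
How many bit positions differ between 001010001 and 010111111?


XOR: 011101110
Count of 1s: 6

6


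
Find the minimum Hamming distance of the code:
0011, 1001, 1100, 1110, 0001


Comparing all pairs, minimum distance: 1
Can detect 0 errors, correct 0 errors

1


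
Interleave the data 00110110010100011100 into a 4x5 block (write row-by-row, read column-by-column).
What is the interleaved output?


Matrix:
  00110
  11001
  01000
  11100
Read columns: 01010111100110000100

01010111100110000100


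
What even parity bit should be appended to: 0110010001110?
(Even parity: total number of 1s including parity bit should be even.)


Number of 1s in data: 6
Parity bit: 0

0


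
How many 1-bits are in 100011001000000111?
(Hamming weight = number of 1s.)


Counting 1s in 100011001000000111

7


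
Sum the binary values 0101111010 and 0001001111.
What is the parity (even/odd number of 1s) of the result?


0101111010 = 378
0001001111 = 79
Sum = 457 = 111001001
1s count = 5

odd parity (5 ones in 111001001)


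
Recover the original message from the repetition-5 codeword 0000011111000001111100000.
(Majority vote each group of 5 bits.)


Groups: 00000, 11111, 00000, 11111, 00000
Majority votes: 01010

01010


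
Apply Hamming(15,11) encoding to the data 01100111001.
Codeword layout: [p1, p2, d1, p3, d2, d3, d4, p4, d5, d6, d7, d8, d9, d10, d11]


Parity bits: p1=1, p2=0, p3=0, p4=0

100011000111001


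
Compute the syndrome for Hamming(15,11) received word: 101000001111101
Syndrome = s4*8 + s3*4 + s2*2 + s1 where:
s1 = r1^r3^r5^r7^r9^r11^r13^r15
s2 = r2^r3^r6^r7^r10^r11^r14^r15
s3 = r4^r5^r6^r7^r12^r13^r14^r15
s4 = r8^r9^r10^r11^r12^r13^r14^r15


s1=0, s2=0, s3=1, s4=0

Syndrome = 4 (error at position 4)


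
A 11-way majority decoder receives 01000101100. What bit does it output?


Ones: 4 out of 11
Threshold: 6

0 (4/11 voted 1)


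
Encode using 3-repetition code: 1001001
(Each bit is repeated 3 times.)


Each bit -> 3 copies

111000000111000000111


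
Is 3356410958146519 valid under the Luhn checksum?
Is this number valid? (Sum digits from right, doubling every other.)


Luhn sum = 68
68 mod 10 = 8

Invalid (Luhn sum mod 10 = 8)


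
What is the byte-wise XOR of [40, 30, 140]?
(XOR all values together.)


XOR chain: 40 ^ 30 ^ 140 = 186

186


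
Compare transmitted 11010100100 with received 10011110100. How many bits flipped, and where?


XOR: 01001010000

3 error(s) at position(s): 1, 4, 6


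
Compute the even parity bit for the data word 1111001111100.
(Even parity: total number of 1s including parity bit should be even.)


Number of 1s in data: 9
Parity bit: 1

1


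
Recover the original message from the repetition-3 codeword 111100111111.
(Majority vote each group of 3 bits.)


Groups: 111, 100, 111, 111
Majority votes: 1011

1011


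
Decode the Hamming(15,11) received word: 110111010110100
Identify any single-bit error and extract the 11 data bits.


Syndrome = 0: no error detected

Data: 01100110100 (no errors)


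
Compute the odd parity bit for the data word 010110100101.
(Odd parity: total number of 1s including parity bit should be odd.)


Number of 1s in data: 6
Parity bit: 1

1


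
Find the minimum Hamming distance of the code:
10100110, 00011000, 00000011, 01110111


Comparing all pairs, minimum distance: 4
Can detect 3 errors, correct 1 errors

4


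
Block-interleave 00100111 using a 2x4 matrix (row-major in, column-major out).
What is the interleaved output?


Matrix:
  0010
  0111
Read columns: 00011101

00011101


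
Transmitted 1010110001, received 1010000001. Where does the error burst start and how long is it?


XOR: 0000110000

Burst at position 4, length 2


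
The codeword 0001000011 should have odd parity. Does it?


Number of 1s: 3

Yes, parity is correct (3 ones)


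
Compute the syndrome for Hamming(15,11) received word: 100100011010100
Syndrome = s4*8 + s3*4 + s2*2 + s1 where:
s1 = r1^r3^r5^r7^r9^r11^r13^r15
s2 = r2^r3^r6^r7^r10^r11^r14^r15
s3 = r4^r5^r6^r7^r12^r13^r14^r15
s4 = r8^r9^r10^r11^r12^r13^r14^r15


s1=0, s2=1, s3=0, s4=0

Syndrome = 2 (error at position 2)


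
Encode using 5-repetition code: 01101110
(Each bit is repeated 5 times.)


Each bit -> 5 copies

0000011111111110000011111111111111100000


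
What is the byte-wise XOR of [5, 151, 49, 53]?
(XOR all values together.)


XOR chain: 5 ^ 151 ^ 49 ^ 53 = 150

150


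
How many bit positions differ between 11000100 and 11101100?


XOR: 00101000
Count of 1s: 2

2


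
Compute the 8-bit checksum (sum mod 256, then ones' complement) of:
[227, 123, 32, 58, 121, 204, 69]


Sum = 834 mod 256 = 66
Complement = 189

189


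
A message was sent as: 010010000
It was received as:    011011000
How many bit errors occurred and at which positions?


XOR: 001001000

2 error(s) at position(s): 2, 5


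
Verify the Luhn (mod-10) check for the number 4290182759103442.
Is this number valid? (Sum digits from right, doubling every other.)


Luhn sum = 72
72 mod 10 = 2

Invalid (Luhn sum mod 10 = 2)


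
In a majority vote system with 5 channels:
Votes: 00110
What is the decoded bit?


Ones: 2 out of 5
Threshold: 3

0 (2/5 voted 1)


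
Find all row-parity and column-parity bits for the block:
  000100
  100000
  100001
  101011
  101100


Row parities: 11001
Column parities: 000010

Row P: 11001, Col P: 000010, Corner: 1


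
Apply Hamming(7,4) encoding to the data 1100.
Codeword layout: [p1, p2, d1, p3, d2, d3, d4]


Parity bits: p1=0, p2=1, p3=1

0111100


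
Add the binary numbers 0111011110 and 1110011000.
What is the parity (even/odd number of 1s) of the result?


0111011110 = 478
1110011000 = 920
Sum = 1398 = 10101110110
1s count = 7

odd parity (7 ones in 10101110110)


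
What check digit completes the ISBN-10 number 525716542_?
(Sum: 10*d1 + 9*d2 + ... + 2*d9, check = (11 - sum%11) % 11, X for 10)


Weighted sum: 229
229 mod 11 = 9

Check digit: 2


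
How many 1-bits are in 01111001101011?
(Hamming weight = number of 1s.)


Counting 1s in 01111001101011

9


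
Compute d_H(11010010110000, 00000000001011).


XOR: 11010010111011
Count of 1s: 9

9


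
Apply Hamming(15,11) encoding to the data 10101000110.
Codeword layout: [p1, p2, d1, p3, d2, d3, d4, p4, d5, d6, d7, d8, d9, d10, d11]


Parity bits: p1=1, p2=1, p3=1, p4=1

111101011000110


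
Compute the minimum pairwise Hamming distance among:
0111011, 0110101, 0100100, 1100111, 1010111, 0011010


Comparing all pairs, minimum distance: 2
Can detect 1 errors, correct 0 errors

2


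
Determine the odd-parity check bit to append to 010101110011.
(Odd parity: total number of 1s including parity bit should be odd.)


Number of 1s in data: 7
Parity bit: 0

0


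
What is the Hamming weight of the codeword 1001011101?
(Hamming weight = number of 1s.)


Counting 1s in 1001011101

6


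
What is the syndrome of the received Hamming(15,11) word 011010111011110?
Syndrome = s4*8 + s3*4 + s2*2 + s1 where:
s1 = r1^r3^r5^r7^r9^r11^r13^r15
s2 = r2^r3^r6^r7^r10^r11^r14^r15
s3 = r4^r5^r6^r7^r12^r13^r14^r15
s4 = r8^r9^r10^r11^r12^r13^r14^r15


s1=0, s2=1, s3=1, s4=0

Syndrome = 6 (error at position 6)


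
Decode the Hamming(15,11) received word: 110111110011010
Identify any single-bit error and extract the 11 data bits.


Syndrome = 2: error at position 2

Data: 01110011010 (corrected bit 2)


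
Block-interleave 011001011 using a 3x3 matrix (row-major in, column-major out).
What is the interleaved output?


Matrix:
  011
  001
  011
Read columns: 000101111

000101111


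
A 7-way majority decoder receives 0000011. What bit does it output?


Ones: 2 out of 7
Threshold: 4

0 (2/7 voted 1)


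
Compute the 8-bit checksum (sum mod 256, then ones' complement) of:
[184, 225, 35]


Sum = 444 mod 256 = 188
Complement = 67

67


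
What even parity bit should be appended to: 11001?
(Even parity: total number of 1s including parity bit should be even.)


Number of 1s in data: 3
Parity bit: 1

1


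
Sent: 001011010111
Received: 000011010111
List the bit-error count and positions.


XOR: 001000000000

1 error(s) at position(s): 2


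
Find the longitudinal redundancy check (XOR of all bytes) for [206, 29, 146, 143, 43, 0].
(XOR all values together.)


XOR chain: 206 ^ 29 ^ 146 ^ 143 ^ 43 ^ 0 = 229

229


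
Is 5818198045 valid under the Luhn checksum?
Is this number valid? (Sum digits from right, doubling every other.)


Luhn sum = 50
50 mod 10 = 0

Valid (Luhn sum mod 10 = 0)


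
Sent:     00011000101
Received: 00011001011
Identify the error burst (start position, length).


XOR: 00000001110

Burst at position 7, length 3


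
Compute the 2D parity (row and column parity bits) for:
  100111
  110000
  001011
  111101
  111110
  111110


Row parities: 001111
Column parities: 100001

Row P: 001111, Col P: 100001, Corner: 0


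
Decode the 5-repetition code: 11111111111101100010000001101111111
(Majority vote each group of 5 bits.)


Groups: 11111, 11111, 11011, 00010, 00000, 11011, 11111
Majority votes: 1110011

1110011


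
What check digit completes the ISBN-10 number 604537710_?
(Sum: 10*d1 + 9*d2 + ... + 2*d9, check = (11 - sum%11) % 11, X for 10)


Weighted sum: 211
211 mod 11 = 2

Check digit: 9


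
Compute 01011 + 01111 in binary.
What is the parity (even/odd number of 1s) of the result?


01011 = 11
01111 = 15
Sum = 26 = 11010
1s count = 3

odd parity (3 ones in 11010)


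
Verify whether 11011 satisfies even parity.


Number of 1s: 4

Yes, parity is correct (4 ones)


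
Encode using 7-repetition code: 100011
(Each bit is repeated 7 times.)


Each bit -> 7 copies

111111100000000000000000000011111111111111


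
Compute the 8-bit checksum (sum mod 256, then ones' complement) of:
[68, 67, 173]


Sum = 308 mod 256 = 52
Complement = 203

203


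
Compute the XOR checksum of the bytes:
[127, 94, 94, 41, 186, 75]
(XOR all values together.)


XOR chain: 127 ^ 94 ^ 94 ^ 41 ^ 186 ^ 75 = 167

167


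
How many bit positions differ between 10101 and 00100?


XOR: 10001
Count of 1s: 2

2


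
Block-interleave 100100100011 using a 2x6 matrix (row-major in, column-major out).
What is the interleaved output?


Matrix:
  100100
  100011
Read columns: 110000100101

110000100101


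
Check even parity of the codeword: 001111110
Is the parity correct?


Number of 1s: 6

Yes, parity is correct (6 ones)


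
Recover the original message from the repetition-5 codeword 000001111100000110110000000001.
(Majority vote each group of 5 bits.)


Groups: 00000, 11111, 00000, 11011, 00000, 00001
Majority votes: 010100

010100


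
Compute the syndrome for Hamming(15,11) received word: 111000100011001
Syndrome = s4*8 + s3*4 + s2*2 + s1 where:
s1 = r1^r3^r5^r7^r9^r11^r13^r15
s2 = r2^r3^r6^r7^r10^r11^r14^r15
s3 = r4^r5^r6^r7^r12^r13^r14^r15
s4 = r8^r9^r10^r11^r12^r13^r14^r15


s1=1, s2=1, s3=1, s4=1

Syndrome = 15 (error at position 15)


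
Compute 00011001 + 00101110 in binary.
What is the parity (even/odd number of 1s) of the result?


00011001 = 25
00101110 = 46
Sum = 71 = 1000111
1s count = 4

even parity (4 ones in 1000111)


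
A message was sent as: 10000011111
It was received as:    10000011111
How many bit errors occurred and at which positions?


XOR: 00000000000

0 errors (received matches sent)


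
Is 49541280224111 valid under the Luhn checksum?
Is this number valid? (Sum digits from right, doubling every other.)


Luhn sum = 51
51 mod 10 = 1

Invalid (Luhn sum mod 10 = 1)


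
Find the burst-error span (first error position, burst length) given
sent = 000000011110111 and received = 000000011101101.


XOR: 000000000011010

Burst at position 10, length 4


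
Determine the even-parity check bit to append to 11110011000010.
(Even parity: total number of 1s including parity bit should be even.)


Number of 1s in data: 7
Parity bit: 1

1


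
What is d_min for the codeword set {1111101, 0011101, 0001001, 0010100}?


Comparing all pairs, minimum distance: 2
Can detect 1 errors, correct 0 errors

2


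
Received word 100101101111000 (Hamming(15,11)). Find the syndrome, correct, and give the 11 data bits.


Syndrome = 0: no error detected

Data: 00111111000 (no errors)


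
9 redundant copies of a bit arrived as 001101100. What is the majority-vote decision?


Ones: 4 out of 9
Threshold: 5

0 (4/9 voted 1)


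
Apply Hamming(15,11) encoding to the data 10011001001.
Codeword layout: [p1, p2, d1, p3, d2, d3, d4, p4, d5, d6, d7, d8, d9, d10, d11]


Parity bits: p1=0, p2=1, p3=1, p4=1

011100111001001


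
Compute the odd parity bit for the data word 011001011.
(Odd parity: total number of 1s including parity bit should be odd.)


Number of 1s in data: 5
Parity bit: 0

0


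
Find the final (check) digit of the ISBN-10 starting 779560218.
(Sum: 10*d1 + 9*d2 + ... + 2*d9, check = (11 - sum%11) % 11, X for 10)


Weighted sum: 303
303 mod 11 = 6

Check digit: 5


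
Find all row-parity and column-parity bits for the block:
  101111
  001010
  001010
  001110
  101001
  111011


Row parities: 100111
Column parities: 110011

Row P: 100111, Col P: 110011, Corner: 0


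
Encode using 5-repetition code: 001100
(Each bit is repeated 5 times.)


Each bit -> 5 copies

000000000011111111110000000000


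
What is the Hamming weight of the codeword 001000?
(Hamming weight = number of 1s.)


Counting 1s in 001000

1


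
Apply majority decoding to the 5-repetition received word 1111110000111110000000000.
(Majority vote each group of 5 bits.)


Groups: 11111, 10000, 11111, 00000, 00000
Majority votes: 10100

10100


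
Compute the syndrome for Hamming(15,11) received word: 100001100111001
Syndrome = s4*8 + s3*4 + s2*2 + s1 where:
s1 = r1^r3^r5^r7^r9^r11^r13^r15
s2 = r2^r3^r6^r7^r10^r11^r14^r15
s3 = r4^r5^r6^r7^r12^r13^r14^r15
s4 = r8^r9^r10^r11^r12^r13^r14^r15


s1=0, s2=1, s3=0, s4=0

Syndrome = 2 (error at position 2)


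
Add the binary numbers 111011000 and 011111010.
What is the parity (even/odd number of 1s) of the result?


111011000 = 472
011111010 = 250
Sum = 722 = 1011010010
1s count = 5

odd parity (5 ones in 1011010010)


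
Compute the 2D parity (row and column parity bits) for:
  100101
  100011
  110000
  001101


Row parities: 1101
Column parities: 111011

Row P: 1101, Col P: 111011, Corner: 1


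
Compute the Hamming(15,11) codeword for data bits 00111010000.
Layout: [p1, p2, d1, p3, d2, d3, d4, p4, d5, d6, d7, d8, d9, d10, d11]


Parity bits: p1=1, p2=1, p3=0, p4=0

110001101010000


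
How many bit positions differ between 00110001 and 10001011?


XOR: 10111010
Count of 1s: 5

5


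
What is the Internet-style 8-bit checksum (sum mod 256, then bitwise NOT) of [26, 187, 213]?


Sum = 426 mod 256 = 170
Complement = 85

85


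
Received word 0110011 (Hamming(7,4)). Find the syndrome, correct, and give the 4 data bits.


Syndrome = 0: no error detected

Data: 1011 (no errors)


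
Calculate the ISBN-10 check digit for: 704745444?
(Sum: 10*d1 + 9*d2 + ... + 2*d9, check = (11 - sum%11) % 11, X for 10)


Weighted sum: 236
236 mod 11 = 5

Check digit: 6


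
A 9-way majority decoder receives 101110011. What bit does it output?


Ones: 6 out of 9
Threshold: 5

1 (6/9 voted 1)


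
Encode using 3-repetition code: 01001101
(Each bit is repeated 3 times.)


Each bit -> 3 copies

000111000000111111000111


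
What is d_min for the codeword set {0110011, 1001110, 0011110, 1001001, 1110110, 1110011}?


Comparing all pairs, minimum distance: 1
Can detect 0 errors, correct 0 errors

1


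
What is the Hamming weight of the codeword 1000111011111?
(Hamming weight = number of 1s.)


Counting 1s in 1000111011111

9


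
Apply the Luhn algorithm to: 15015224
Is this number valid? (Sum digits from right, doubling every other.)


Luhn sum = 19
19 mod 10 = 9

Invalid (Luhn sum mod 10 = 9)


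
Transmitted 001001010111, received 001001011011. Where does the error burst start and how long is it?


XOR: 000000001100

Burst at position 8, length 2


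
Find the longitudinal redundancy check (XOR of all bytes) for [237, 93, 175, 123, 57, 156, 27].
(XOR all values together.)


XOR chain: 237 ^ 93 ^ 175 ^ 123 ^ 57 ^ 156 ^ 27 = 218

218


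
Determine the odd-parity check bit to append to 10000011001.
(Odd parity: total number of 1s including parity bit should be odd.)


Number of 1s in data: 4
Parity bit: 1

1


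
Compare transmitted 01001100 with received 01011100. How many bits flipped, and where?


XOR: 00010000

1 error(s) at position(s): 3


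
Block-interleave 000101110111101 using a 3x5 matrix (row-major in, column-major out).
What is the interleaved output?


Matrix:
  00010
  11101
  11101
Read columns: 011011011100011

011011011100011


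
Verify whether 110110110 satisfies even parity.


Number of 1s: 6

Yes, parity is correct (6 ones)


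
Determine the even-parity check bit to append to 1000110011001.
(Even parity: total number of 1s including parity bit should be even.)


Number of 1s in data: 6
Parity bit: 0

0


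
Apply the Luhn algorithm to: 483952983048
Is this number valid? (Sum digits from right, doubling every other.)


Luhn sum = 73
73 mod 10 = 3

Invalid (Luhn sum mod 10 = 3)


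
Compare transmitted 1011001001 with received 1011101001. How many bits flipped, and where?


XOR: 0000100000

1 error(s) at position(s): 4


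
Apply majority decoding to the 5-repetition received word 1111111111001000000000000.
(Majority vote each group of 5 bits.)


Groups: 11111, 11111, 00100, 00000, 00000
Majority votes: 11000

11000


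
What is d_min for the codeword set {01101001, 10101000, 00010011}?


Comparing all pairs, minimum distance: 3
Can detect 2 errors, correct 1 errors

3


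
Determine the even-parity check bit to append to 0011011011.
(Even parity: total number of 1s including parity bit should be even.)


Number of 1s in data: 6
Parity bit: 0

0


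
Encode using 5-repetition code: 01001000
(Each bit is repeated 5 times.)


Each bit -> 5 copies

0000011111000000000011111000000000000000


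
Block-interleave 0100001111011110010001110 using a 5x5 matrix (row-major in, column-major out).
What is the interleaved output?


Matrix:
  01000
  01111
  01111
  00100
  01110
Read columns: 0000011101011110110101100

0000011101011110110101100


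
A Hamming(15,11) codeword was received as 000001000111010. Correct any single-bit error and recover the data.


Syndrome = 5: error at position 5

Data: 01100111010 (corrected bit 5)


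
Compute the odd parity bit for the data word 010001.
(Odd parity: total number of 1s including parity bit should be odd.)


Number of 1s in data: 2
Parity bit: 1

1


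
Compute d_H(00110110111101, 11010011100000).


XOR: 11100101011101
Count of 1s: 9

9


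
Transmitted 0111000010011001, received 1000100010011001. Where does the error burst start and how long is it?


XOR: 1111100000000000

Burst at position 0, length 5


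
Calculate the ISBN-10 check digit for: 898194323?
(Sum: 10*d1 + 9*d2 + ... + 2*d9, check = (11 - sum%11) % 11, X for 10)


Weighted sum: 330
330 mod 11 = 0

Check digit: 0


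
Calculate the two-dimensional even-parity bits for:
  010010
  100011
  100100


Row parities: 010
Column parities: 010101

Row P: 010, Col P: 010101, Corner: 1


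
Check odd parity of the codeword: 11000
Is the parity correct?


Number of 1s: 2

No, parity error (2 ones)


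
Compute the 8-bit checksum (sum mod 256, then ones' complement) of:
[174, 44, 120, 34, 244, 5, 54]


Sum = 675 mod 256 = 163
Complement = 92

92


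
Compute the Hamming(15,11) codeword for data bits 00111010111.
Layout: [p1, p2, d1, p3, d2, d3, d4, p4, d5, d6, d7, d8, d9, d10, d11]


Parity bits: p1=1, p2=1, p3=1, p4=1

110101111010111


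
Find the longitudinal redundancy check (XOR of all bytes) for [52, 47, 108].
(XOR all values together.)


XOR chain: 52 ^ 47 ^ 108 = 119

119


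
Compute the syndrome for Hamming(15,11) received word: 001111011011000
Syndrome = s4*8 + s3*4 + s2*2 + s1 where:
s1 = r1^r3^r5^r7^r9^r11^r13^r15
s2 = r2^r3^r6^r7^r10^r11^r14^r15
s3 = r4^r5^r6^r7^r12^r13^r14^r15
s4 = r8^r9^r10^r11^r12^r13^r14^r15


s1=0, s2=1, s3=0, s4=0

Syndrome = 2 (error at position 2)


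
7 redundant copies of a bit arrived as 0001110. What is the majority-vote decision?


Ones: 3 out of 7
Threshold: 4

0 (3/7 voted 1)


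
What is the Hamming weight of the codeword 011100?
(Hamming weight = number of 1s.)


Counting 1s in 011100

3


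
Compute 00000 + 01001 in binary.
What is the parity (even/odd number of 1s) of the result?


00000 = 0
01001 = 9
Sum = 9 = 1001
1s count = 2

even parity (2 ones in 1001)


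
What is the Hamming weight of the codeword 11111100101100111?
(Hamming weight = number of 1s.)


Counting 1s in 11111100101100111

12


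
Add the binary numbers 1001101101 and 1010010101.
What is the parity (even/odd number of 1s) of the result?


1001101101 = 621
1010010101 = 661
Sum = 1282 = 10100000010
1s count = 3

odd parity (3 ones in 10100000010)


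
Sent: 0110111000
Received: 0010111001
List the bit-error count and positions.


XOR: 0100000001

2 error(s) at position(s): 1, 9


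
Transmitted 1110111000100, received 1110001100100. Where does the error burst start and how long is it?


XOR: 0000110100000

Burst at position 4, length 4


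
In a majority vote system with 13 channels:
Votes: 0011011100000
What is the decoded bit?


Ones: 5 out of 13
Threshold: 7

0 (5/13 voted 1)


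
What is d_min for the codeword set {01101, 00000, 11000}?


Comparing all pairs, minimum distance: 2
Can detect 1 errors, correct 0 errors

2


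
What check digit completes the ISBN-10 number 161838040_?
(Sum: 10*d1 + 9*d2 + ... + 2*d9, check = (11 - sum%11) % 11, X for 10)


Weighted sum: 198
198 mod 11 = 0

Check digit: 0


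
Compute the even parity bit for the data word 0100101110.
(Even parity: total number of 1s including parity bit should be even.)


Number of 1s in data: 5
Parity bit: 1

1


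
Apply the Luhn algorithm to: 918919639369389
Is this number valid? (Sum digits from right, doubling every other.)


Luhn sum = 99
99 mod 10 = 9

Invalid (Luhn sum mod 10 = 9)


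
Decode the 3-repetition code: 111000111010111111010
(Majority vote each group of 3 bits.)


Groups: 111, 000, 111, 010, 111, 111, 010
Majority votes: 1010110

1010110


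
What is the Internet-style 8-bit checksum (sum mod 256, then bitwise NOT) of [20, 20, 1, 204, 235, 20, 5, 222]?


Sum = 727 mod 256 = 215
Complement = 40

40


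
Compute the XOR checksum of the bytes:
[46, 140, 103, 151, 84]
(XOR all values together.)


XOR chain: 46 ^ 140 ^ 103 ^ 151 ^ 84 = 6

6


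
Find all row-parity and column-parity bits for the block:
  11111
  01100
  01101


Row parities: 101
Column parities: 11110

Row P: 101, Col P: 11110, Corner: 0


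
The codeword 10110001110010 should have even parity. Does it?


Number of 1s: 7

No, parity error (7 ones)


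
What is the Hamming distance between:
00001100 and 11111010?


XOR: 11110110
Count of 1s: 6

6


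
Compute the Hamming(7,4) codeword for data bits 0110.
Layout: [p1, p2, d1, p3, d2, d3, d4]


Parity bits: p1=1, p2=1, p3=0

1100110


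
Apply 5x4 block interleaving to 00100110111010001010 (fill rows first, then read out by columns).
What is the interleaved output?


Matrix:
  0010
  0110
  1110
  1000
  1010
Read columns: 00111011001110100000

00111011001110100000


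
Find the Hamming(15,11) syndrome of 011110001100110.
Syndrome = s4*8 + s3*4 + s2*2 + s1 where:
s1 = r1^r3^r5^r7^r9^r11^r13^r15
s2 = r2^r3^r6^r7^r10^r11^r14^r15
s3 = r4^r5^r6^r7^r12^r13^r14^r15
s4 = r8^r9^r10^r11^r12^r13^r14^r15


s1=0, s2=0, s3=0, s4=0

Syndrome = 0 (no error)


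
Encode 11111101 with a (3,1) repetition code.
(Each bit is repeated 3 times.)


Each bit -> 3 copies

111111111111111111000111


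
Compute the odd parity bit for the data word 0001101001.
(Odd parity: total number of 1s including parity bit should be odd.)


Number of 1s in data: 4
Parity bit: 1

1


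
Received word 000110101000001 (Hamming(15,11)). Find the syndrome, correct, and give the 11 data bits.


Syndrome = 0: no error detected

Data: 01011000001 (no errors)


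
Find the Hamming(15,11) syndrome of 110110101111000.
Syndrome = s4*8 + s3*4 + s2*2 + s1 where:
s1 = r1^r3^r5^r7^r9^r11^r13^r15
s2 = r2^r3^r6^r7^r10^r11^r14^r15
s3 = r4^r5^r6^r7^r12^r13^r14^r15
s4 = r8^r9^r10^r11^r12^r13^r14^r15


s1=1, s2=0, s3=0, s4=0

Syndrome = 1 (error at position 1)


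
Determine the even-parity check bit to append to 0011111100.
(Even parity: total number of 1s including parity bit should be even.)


Number of 1s in data: 6
Parity bit: 0

0


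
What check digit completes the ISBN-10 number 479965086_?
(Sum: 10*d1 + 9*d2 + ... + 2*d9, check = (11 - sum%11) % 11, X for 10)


Weighted sum: 335
335 mod 11 = 5

Check digit: 6


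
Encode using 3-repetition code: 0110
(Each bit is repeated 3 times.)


Each bit -> 3 copies

000111111000


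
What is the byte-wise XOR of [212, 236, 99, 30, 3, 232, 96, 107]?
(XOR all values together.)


XOR chain: 212 ^ 236 ^ 99 ^ 30 ^ 3 ^ 232 ^ 96 ^ 107 = 165

165


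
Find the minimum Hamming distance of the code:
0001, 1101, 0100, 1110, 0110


Comparing all pairs, minimum distance: 1
Can detect 0 errors, correct 0 errors

1


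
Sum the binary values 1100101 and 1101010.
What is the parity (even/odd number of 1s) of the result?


1100101 = 101
1101010 = 106
Sum = 207 = 11001111
1s count = 6

even parity (6 ones in 11001111)


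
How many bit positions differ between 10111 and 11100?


XOR: 01011
Count of 1s: 3

3


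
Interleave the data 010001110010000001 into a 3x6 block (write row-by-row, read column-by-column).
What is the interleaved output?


Matrix:
  010001
  110010
  000001
Read columns: 010110000000010101

010110000000010101


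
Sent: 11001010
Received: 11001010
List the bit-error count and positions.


XOR: 00000000

0 errors (received matches sent)


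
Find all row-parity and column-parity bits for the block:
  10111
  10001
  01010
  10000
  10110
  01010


Row parities: 000110
Column parities: 00000

Row P: 000110, Col P: 00000, Corner: 0


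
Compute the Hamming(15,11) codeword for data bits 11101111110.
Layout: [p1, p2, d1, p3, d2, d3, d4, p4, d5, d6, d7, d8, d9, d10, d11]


Parity bits: p1=1, p2=1, p3=1, p4=0

111111001111110


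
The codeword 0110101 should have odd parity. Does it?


Number of 1s: 4

No, parity error (4 ones)


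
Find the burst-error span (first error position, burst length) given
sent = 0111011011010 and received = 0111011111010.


XOR: 0000000100000

Burst at position 7, length 1
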